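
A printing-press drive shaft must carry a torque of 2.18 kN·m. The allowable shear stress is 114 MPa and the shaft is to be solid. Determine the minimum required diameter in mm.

For a solid shaft τ_max = 16T/(πd³), so d = (16T/(π τ_allow))^(1/3) = (16·2180/(π·1.14×10^8))^(1/3) = 0.04601 m.

46.0 mm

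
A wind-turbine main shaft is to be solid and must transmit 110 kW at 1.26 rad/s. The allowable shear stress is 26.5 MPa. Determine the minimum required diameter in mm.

256 mm

ω = 1.26 rad/s, so T = P/ω = 110×10³ / 1.260 = 87300 N·m.
For a solid shaft τ_max = 16T/(πd³), so d = (16T/(π τ_allow))^(1/3) = (16·87300/(π·2.65×10^7))^(1/3) = 0.2560 m.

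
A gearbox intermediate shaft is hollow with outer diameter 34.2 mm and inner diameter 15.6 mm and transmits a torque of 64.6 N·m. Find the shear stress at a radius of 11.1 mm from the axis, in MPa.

5.58 MPa

J = π(d_o⁴ − d_i⁴)/32 = π(0.0342⁴ − 0.0156⁴)/32 = 1.285×10^-7 m⁴.
Shear stress varies linearly with radius: τ = T·r/J = 64.60 × 0.0111 / 1.285×10^-7 = 5.580×10^6 Pa.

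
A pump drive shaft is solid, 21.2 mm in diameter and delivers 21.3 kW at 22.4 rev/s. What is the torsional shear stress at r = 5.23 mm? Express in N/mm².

ω = 2π·22.4 = 140.7 rad/s, so T = P/ω = 21.3×10³ / 140.7 = 151.3 N·m.
J = πd⁴/32 = π(0.0212)⁴/32 = 1.983×10^-8 m⁴.
Shear stress varies linearly with radius: τ = T·r/J = 151.3 × 0.00523 / 1.983×10^-8 = 3.991×10^7 Pa.

39.9 N/mm²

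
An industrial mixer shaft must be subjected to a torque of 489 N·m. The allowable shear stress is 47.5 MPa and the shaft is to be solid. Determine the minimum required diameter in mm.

For a solid shaft τ_max = 16T/(πd³), so d = (16T/(π τ_allow))^(1/3) = (16·489.0/(π·4.75×10^7))^(1/3) = 0.03743 m.

37.4 mm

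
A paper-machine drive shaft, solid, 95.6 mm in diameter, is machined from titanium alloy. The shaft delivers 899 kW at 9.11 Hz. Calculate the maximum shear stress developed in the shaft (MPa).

ω = 2π·9.11 = 57.24 rad/s, so T = P/ω = 899×10³ / 57.24 = 15710 N·m.
J = πd⁴/32 = π(0.0956)⁴/32 = 8.200×10^-6 m⁴.
τ_max = T·r/J = 15710 × 0.0478 / 8.200×10^-6 = 9.155×10^7 Pa.

91.5 MPa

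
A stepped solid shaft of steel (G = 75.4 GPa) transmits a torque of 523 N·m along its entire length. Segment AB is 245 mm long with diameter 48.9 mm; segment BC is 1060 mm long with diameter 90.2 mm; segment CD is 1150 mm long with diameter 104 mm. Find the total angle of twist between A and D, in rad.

0.00485 rad

J_AB = π(0.0489)⁴/32 = 5.61×10^-7 m⁴; J_BC = π(0.0902)⁴/32 = 6.50×10^-6 m⁴; J_CD = π(0.104)⁴/32 = 1.15×10^-5 m⁴.
θ = (T/G)·Σ L_i/J_i = (523.0/75.4×10⁹)·(0.245/5.61×10^-7 + 1.06/6.50×10^-6 + 1.15/1.15×10^-5) = 4.853×10^-3 rad.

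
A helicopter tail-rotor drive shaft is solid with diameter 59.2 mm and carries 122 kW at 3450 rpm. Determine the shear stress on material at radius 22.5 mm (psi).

914 psi

ω = 2π·3450/60 = 361.3 rad/s, so T = P/ω = 122×10³ / 361.3 = 337.7 N·m.
J = πd⁴/32 = π(0.0592)⁴/32 = 1.206×10^-6 m⁴.
Shear stress varies linearly with radius: τ = T·r/J = 337.7 × 0.0225 / 1.206×10^-6 = 6.301×10^6 Pa.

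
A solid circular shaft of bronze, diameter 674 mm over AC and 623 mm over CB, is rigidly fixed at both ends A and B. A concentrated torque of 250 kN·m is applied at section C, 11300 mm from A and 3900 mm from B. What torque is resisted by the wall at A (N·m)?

Compatibility: T_A·a/J_AC = T_B·b/J_CB with T_A + T_B = T₀.
J_AC = 0.0203 m⁴, J_CB = 0.0148 m⁴, so T_A = T₀·(J_AC/a)/((J_AC/a)+(J_CB/b)) = 80250 N·m, T_B = 169700 N·m.

80300 N·m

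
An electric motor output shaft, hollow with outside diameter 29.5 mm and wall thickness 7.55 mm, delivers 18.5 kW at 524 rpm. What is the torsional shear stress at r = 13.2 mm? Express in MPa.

63.5 MPa

ω = 2π·524/60 = 54.87 rad/s, so T = P/ω = 18.5×10³ / 54.87 = 337.1 N·m.
J = π(d_o⁴ − d_i⁴)/32 = π(0.0295⁴ − 0.0144⁴)/32 = 7.013×10^-8 m⁴.
Shear stress varies linearly with radius: τ = T·r/J = 337.1 × 0.0132 / 7.013×10^-8 = 6.346×10^7 Pa.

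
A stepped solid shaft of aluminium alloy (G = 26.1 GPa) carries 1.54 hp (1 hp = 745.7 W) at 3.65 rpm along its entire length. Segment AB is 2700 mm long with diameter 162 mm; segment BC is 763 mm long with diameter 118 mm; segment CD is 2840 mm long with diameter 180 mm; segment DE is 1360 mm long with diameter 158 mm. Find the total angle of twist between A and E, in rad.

ω = 2π·3.65/60 = 0.3822 rad/s, so T = P/ω = 1.54×745.7 / 0.3822 = 3004 N·m.
J_AB = π(0.162)⁴/32 = 6.76×10^-5 m⁴; J_BC = π(0.118)⁴/32 = 1.90×10^-5 m⁴; J_CD = π(0.180)⁴/32 = 1.03×10^-4 m⁴; J_DE = π(0.158)⁴/32 = 6.12×10^-5 m⁴.
θ = (T/G)·Σ L_i/J_i = (3004/26.1×10⁹)·(2.70/6.76×10^-5 + 0.763/1.90×10^-5 + 2.84/1.03×10^-4 + 1.36/6.12×10^-5) = 0.01494 rad.

0.0149 rad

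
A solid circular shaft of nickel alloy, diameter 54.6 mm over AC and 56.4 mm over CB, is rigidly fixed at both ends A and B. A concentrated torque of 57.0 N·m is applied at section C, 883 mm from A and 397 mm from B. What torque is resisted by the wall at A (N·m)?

Compatibility: T_A·a/J_AC = T_B·b/J_CB with T_A + T_B = T₀.
J_AC = 8.73×10^-7 m⁴, J_CB = 9.93×10^-7 m⁴, so T_A = T₀·(J_AC/a)/((J_AC/a)+(J_CB/b)) = 16.14 N·m, T_B = 40.86 N·m.

16.1 N·m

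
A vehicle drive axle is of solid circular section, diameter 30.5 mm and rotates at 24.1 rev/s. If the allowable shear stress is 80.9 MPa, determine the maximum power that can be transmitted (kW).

68.2 kW

J = πd⁴/32 = π(0.0305)⁴/32 = 8.496×10^-8 m⁴.
T_max = τ_allow·J/r = 8.09×10^7 × 8.496×10^-8 / 0.0152 = 450.7 N·m.
ω = 2π·24.1 = 151.4 rad/s, so P_max = T_max·ω = 6.825×10^4 W.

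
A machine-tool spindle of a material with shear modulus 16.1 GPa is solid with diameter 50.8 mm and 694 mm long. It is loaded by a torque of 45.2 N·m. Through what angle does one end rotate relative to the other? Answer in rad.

J = πd⁴/32 = π(0.0508)⁴/32 = 6.538×10^-7 m⁴.
θ = T·L/(G·J) = 45.20 × 0.694 / (16.1×10⁹ × 6.538×10^-7) = 2.980×10^-3 rad.

0.00298 rad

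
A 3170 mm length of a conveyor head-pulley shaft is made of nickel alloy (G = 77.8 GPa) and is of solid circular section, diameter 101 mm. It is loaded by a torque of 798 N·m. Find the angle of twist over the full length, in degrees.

0.182°

J = πd⁴/32 = π(0.101)⁴/32 = 1.022×10^-5 m⁴.
θ = T·L/(G·J) = 798.0 × 3.17 / (77.8×10⁹ × 1.022×10^-5) = 3.183×10^-3 rad.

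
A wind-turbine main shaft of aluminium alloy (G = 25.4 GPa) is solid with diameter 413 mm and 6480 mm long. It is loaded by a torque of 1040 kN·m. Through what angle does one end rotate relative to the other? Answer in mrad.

J = πd⁴/32 = π(0.413)⁴/32 = 2.856×10^-3 m⁴.
θ = T·L/(G·J) = 1.040e6 × 6.48 / (25.4×10⁹ × 2.856×10^-3) = 0.09289 rad.

92.9 mrad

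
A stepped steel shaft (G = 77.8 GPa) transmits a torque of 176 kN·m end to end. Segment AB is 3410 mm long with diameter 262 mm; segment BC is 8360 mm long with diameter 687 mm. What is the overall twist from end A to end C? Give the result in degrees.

J_AB = π(0.262)⁴/32 = 4.63×10^-4 m⁴; J_BC = π(0.687)⁴/32 = 0.0219 m⁴.
θ = (T/G)·Σ L_i/J_i = (176000/77.8×10⁹)·(3.41/4.63×10^-4 + 8.36/0.0219) = 0.01754 rad.

1.00°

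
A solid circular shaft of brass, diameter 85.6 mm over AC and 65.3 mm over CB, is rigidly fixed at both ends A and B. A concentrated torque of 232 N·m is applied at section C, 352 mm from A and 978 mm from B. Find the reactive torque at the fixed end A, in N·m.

207 N·m

Compatibility: T_A·a/J_AC = T_B·b/J_CB with T_A + T_B = T₀.
J_AC = 5.27×10^-6 m⁴, J_CB = 1.79×10^-6 m⁴, so T_A = T₀·(J_AC/a)/((J_AC/a)+(J_CB/b)) = 206.8 N·m, T_B = 25.21 N·m.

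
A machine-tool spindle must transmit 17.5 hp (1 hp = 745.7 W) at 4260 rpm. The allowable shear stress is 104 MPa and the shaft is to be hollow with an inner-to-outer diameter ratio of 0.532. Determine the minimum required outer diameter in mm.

11.6 mm

ω = 2π·4260/60 = 446.1 rad/s, so T = P/ω = 17.5×745.7 / 446.1 = 29.25 N·m.
For a hollow shaft with d_i/d_o = 0.532: τ_max = 16T/(π d_o³ (1−k⁴)), so d_o = [16T/(π τ_allow (1−k⁴))]^(1/3) = [16·29.25/(π·1.04×10^8·0.9199)]^(1/3) = 0.01159 m.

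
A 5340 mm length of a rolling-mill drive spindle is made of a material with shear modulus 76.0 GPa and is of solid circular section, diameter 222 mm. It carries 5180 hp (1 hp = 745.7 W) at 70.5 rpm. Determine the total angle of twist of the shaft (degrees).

8.83°

ω = 2π·70.5/60 = 7.383 rad/s, so T = P/ω = 5180×745.7 / 7.383 = 523200 N·m.
J = πd⁴/32 = π(0.222)⁴/32 = 2.385×10^-4 m⁴.
θ = T·L/(G·J) = 523200 × 5.34 / (76.0×10⁹ × 2.385×10^-4) = 0.1542 rad.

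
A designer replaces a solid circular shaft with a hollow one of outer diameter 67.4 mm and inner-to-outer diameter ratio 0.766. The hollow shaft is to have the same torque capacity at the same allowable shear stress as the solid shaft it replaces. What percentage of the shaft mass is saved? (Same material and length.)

Equal τ_max and T ⇒ the solid shaft needs d_s³ = d_o³(1−k⁴), so d_s = 67.4·(1−0.766⁴)^(1/3) = 58.56 mm.
Area ratio A_h/A_s = d_o²(1−k²)/d_s² = (1−k²)/(1−k⁴)^(2/3) = 0.5475.
Mass saving = 1 − 0.5475 = 45.2 %.

45.2 %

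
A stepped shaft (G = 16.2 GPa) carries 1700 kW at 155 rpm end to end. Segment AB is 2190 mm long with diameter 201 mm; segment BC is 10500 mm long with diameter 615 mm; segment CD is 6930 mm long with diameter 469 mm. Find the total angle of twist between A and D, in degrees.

5.88°

ω = 2π·155/60 = 16.23 rad/s, so T = P/ω = 1700×10³ / 16.23 = 104700 N·m.
J_AB = π(0.201)⁴/32 = 1.60×10^-4 m⁴; J_BC = π(0.615)⁴/32 = 0.0140 m⁴; J_CD = π(0.469)⁴/32 = 4.75×10^-3 m⁴.
θ = (T/G)·Σ L_i/J_i = (104700/16.2×10⁹)·(2.19/1.60×10^-4 + 10.5/0.0140 + 6.93/4.75×10^-3) = 0.1026 rad.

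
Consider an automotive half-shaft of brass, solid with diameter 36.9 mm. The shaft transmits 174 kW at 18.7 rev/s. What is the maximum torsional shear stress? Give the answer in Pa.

ω = 2π·18.7 = 117.5 rad/s, so T = P/ω = 174×10³ / 117.5 = 1481 N·m.
J = πd⁴/32 = π(0.0369)⁴/32 = 1.820×10^-7 m⁴.
τ_max = T·r/J = 1481 × 0.0184 / 1.820×10^-7 = 1.501×10^8 Pa.

1.50e8 Pa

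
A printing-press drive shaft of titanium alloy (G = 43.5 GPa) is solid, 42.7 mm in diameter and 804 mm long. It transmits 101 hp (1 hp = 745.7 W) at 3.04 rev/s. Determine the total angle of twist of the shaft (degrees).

ω = 2π·3.04 = 19.10 rad/s, so T = P/ω = 101×745.7 / 19.10 = 3943 N·m.
J = πd⁴/32 = π(0.0427)⁴/32 = 3.264×10^-7 m⁴.
θ = T·L/(G·J) = 3943 × 0.804 / (43.5×10⁹ × 3.264×10^-7) = 0.2233 rad.

12.8°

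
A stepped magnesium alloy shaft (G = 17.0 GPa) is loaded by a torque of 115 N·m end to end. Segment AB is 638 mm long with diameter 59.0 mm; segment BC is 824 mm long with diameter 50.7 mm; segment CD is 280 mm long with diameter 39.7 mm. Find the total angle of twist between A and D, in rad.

J_AB = π(0.0590)⁴/32 = 1.19×10^-6 m⁴; J_BC = π(0.0507)⁴/32 = 6.49×10^-7 m⁴; J_CD = π(0.0397)⁴/32 = 2.44×10^-7 m⁴.
θ = (T/G)·Σ L_i/J_i = (115.0/17.0×10⁹)·(0.638/1.19×10^-6 + 0.824/6.49×10^-7 + 0.280/2.44×10^-7) = 0.01999 rad.

0.0200 rad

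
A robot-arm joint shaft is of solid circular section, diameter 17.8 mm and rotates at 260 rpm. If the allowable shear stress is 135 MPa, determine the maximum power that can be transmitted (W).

4070 W

J = πd⁴/32 = π(0.0178)⁴/32 = 9.856×10^-9 m⁴.
T_max = τ_allow·J/r = 1.35×10^8 × 9.856×10^-9 / 0.00890 = 149.5 N·m.
ω = 2π·260/60 = 27.23 rad/s, so P_max = T_max·ω = 4070 W.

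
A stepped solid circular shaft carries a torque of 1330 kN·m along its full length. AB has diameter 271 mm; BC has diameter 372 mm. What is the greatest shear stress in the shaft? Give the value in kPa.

Under the same torque, τ_max = 16T/(πd³) is largest where d is smallest — segment AB (d = 271 mm).
τ_max = 16·1.330e6/(π·(0.271)³) = 3.403×10^8 Pa.

340000 kPa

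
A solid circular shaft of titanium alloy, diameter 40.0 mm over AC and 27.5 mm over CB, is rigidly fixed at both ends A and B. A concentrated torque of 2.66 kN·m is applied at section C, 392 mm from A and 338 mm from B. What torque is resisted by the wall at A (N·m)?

2110 N·m

Compatibility: T_A·a/J_AC = T_B·b/J_CB with T_A + T_B = T₀.
J_AC = 2.51×10^-7 m⁴, J_CB = 5.61×10^-8 m⁴, so T_A = T₀·(J_AC/a)/((J_AC/a)+(J_CB/b)) = 2113 N·m, T_B = 547.4 N·m.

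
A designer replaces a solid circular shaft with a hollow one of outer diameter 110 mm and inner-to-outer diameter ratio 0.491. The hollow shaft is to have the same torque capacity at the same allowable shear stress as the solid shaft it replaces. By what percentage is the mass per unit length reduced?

21.0 %

Equal τ_max and T ⇒ the solid shaft needs d_s³ = d_o³(1−k⁴), so d_s = 110·(1−0.491⁴)^(1/3) = 107.8 mm.
Area ratio A_h/A_s = d_o²(1−k²)/d_s² = (1−k²)/(1−k⁴)^(2/3) = 0.7898.
Mass saving = 1 − 0.7898 = 21.0 %.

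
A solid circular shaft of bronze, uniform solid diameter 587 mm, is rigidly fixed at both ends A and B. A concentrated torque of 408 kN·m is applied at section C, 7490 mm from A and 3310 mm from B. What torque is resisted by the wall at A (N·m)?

125000 N·m

With uniform GJ and both ends fixed, compatibility θ_AC = θ_CB gives T_A·a = T_B·b, together with T_A + T_B = T₀.
T_A = T₀·b/(a+b) = 408000·3310/10800 = 125000 N·m; T_B = 283000 N·m.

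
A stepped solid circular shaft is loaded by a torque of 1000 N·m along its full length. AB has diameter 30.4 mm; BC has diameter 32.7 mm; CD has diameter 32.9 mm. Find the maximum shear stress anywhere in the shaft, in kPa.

Under the same torque, τ_max = 16T/(πd³) is largest where d is smallest — segment AB (d = 30.4 mm).
τ_max = 16·1000/(π·(0.0304)³) = 1.813×10^8 Pa.

181000 kPa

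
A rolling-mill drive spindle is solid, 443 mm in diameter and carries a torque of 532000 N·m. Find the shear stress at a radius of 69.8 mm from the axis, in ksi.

1.42 ksi

J = πd⁴/32 = π(0.443)⁴/32 = 3.781×10^-3 m⁴.
Shear stress varies linearly with radius: τ = T·r/J = 532000 × 0.0698 / 3.781×10^-3 = 9.821×10^6 Pa.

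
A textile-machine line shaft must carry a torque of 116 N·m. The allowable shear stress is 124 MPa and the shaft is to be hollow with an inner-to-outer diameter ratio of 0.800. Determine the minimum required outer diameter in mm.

For a hollow shaft with d_i/d_o = 0.800: τ_max = 16T/(π d_o³ (1−k⁴)), so d_o = [16T/(π τ_allow (1−k⁴))]^(1/3) = [16·116.0/(π·1.24×10^8·0.5904)]^(1/3) = 0.02006 m.

20.1 mm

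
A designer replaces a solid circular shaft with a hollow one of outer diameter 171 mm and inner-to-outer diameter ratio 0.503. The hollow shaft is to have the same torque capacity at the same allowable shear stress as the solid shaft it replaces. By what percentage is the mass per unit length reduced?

Equal τ_max and T ⇒ the solid shaft needs d_s³ = d_o³(1−k⁴), so d_s = 171·(1−0.503⁴)^(1/3) = 167.3 mm.
Area ratio A_h/A_s = d_o²(1−k²)/d_s² = (1−k²)/(1−k⁴)^(2/3) = 0.7807.
Mass saving = 1 − 0.7807 = 21.9 %.

21.9 %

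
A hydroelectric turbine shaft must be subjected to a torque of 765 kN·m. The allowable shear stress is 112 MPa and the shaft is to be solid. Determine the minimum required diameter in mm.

326 mm

For a solid shaft τ_max = 16T/(πd³), so d = (16T/(π τ_allow))^(1/3) = (16·765000/(π·1.12×10^8))^(1/3) = 0.3264 m.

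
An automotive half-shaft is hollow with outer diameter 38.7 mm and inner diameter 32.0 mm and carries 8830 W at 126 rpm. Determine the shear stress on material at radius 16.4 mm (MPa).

ω = 2π·126/60 = 13.19 rad/s, so T = P/ω = 8830 / 13.19 = 669.2 N·m.
J = π(d_o⁴ − d_i⁴)/32 = π(0.0387⁴ − 0.0320⁴)/32 = 1.173×10^-7 m⁴.
Shear stress varies linearly with radius: τ = T·r/J = 669.2 × 0.0164 / 1.173×10^-7 = 9.359×10^7 Pa.

93.6 MPa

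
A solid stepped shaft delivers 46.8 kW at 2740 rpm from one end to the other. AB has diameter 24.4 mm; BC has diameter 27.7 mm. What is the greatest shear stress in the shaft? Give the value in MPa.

57.2 MPa

ω = 2π·2740/60 = 286.9 rad/s, so T = P/ω = 46.8×10³ / 286.9 = 163.1 N·m.
Under the same torque, τ_max = 16T/(πd³) is largest where d is smallest — segment AB (d = 24.4 mm).
τ_max = 16·163.1/(π·(0.0244)³) = 5.718×10^7 Pa.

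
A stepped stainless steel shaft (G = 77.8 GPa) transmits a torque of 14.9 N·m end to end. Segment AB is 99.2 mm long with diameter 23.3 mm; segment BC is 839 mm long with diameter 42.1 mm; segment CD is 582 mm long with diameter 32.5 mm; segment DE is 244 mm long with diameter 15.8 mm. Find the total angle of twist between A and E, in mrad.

J_AB = π(0.0233)⁴/32 = 2.89×10^-8 m⁴; J_BC = π(0.0421)⁴/32 = 3.08×10^-7 m⁴; J_CD = π(0.0325)⁴/32 = 1.10×10^-7 m⁴; J_DE = π(0.0158)⁴/32 = 6.12×10^-9 m⁴.
θ = (T/G)·Σ L_i/J_i = (14.90/77.8×10⁹)·(0.0992/2.89×10^-8 + 0.839/3.08×10^-7 + 0.582/1.10×10^-7 + 0.244/6.12×10^-9) = 9.833×10^-3 rad.

9.83 mrad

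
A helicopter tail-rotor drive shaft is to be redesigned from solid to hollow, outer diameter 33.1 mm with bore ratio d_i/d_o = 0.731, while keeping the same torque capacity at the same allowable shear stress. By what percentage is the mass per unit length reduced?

Equal τ_max and T ⇒ the solid shaft needs d_s³ = d_o³(1−k⁴), so d_s = 33.1·(1−0.731⁴)^(1/3) = 29.59 mm.
Area ratio A_h/A_s = d_o²(1−k²)/d_s² = (1−k²)/(1−k⁴)^(2/3) = 0.5826.
Mass saving = 1 − 0.5826 = 41.7 %.

41.7 %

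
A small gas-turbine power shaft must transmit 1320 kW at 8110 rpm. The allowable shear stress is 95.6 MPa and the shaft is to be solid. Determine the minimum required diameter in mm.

43.6 mm

ω = 2π·8110/60 = 849.3 rad/s, so T = P/ω = 1320×10³ / 849.3 = 1554 N·m.
For a solid shaft τ_max = 16T/(πd³), so d = (16T/(π τ_allow))^(1/3) = (16·1554/(π·9.56×10^7))^(1/3) = 0.04359 m.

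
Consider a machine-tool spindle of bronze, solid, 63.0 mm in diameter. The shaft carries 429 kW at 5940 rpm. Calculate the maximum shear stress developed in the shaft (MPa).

ω = 2π·5940/60 = 622.0 rad/s, so T = P/ω = 429×10³ / 622.0 = 689.7 N·m.
J = πd⁴/32 = π(0.0630)⁴/32 = 1.547×10^-6 m⁴.
τ_max = T·r/J = 689.7 × 0.0315 / 1.547×10^-6 = 1.405×10^7 Pa.

14.0 MPa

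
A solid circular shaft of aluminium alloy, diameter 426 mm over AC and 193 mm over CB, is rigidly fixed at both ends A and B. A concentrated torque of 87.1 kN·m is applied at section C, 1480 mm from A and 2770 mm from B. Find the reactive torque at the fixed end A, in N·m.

85200 N·m

Compatibility: T_A·a/J_AC = T_B·b/J_CB with T_A + T_B = T₀.
J_AC = 3.23×10^-3 m⁴, J_CB = 1.36×10^-4 m⁴, so T_A = T₀·(J_AC/a)/((J_AC/a)+(J_CB/b)) = 85180 N·m, T_B = 1917 N·m.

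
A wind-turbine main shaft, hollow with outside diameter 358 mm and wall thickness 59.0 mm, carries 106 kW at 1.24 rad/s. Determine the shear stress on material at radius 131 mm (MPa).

ω = 1.24 rad/s, so T = P/ω = 106×10³ / 1.240 = 85480 N·m.
J = π(d_o⁴ − d_i⁴)/32 = π(0.358⁴ − 0.240⁴)/32 = 1.287×10^-3 m⁴.
Shear stress varies linearly with radius: τ = T·r/J = 85480 × 0.131 / 1.287×10^-3 = 8.702×10^6 Pa.

8.70 MPa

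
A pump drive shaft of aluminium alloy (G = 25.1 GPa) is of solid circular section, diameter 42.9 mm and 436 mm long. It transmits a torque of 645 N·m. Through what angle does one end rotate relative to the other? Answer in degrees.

1.93°

J = πd⁴/32 = π(0.0429)⁴/32 = 3.325×10^-7 m⁴.
θ = T·L/(G·J) = 645.0 × 0.436 / (25.1×10⁹ × 3.325×10^-7) = 0.03369 rad.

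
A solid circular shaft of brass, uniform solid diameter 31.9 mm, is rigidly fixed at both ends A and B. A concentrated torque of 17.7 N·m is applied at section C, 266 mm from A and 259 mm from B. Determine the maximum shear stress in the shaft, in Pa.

1.41e6 Pa

With uniform GJ and both ends fixed, compatibility θ_AC = θ_CB gives T_A·a = T_B·b, together with T_A + T_B = T₀.
T_A = T₀·b/(a+b) = 17.70·259/525.0 = 8.732 N·m; T_B = 8.968 N·m.
τ in each portion: τ_AC = 1.37×10^6 Pa, τ_CB = 1.41×10^6 Pa; maximum is in CB.
τ_max = T_CB·r/J = 8.968·0.0159/1.02×10^-7 = 1.407×10^6 Pa.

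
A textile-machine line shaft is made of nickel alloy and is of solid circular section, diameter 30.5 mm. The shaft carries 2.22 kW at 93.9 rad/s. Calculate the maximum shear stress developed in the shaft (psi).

ω = 93.9 rad/s, so T = P/ω = 2.22×10³ / 93.90 = 23.64 N·m.
J = πd⁴/32 = π(0.0305)⁴/32 = 8.496×10^-8 m⁴.
τ_max = T·r/J = 23.64 × 0.0152 / 8.496×10^-8 = 4.244×10^6 Pa.

616 psi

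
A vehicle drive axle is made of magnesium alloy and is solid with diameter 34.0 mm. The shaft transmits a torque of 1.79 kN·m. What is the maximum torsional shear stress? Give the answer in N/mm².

J = πd⁴/32 = π(0.0340)⁴/32 = 1.312×10^-7 m⁴.
τ_max = T·r/J = 1790 × 0.0170 / 1.312×10^-7 = 2.319×10^8 Pa.

232 N/mm²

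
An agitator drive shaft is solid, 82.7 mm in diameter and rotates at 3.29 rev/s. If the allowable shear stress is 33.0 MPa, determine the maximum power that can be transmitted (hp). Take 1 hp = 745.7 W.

J = πd⁴/32 = π(0.0827)⁴/32 = 4.592×10^-6 m⁴.
T_max = τ_allow·J/r = 3.30×10^7 × 4.592×10^-6 / 0.0414 = 3665 N·m.
ω = 2π·3.29 = 20.67 rad/s, so P_max = T_max·ω = 7.576×10^4 W.

102 hp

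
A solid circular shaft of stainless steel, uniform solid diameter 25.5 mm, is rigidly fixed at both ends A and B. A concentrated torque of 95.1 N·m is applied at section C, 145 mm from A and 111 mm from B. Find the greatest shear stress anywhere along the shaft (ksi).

2.40 ksi

With uniform GJ and both ends fixed, compatibility θ_AC = θ_CB gives T_A·a = T_B·b, together with T_A + T_B = T₀.
T_A = T₀·b/(a+b) = 95.10·111/256.0 = 41.23 N·m; T_B = 53.87 N·m.
τ in each portion: τ_AC = 1.27×10^7 Pa, τ_CB = 1.65×10^7 Pa; maximum is in CB.
τ_max = T_CB·r/J = 53.87·0.0127/4.15×10^-8 = 1.654×10^7 Pa.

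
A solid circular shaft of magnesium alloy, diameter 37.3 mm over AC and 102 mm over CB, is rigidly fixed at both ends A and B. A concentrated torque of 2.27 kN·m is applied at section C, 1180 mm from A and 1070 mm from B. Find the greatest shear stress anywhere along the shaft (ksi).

1.55 ksi

Compatibility: T_A·a/J_AC = T_B·b/J_CB with T_A + T_B = T₀.
J_AC = 1.90×10^-7 m⁴, J_CB = 1.06×10^-5 m⁴, so T_A = T₀·(J_AC/a)/((J_AC/a)+(J_CB/b)) = 36.22 N·m, T_B = 2234 N·m.
τ in each portion: τ_AC = 3.55×10^6 Pa, τ_CB = 1.07×10^7 Pa; maximum is in CB.
τ_max = T_CB·r/J = 2234·0.0510/1.06×10^-5 = 1.072×10^7 Pa.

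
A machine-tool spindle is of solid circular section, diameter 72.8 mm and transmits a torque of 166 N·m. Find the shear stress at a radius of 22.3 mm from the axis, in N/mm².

1.34 N/mm²

J = πd⁴/32 = π(0.0728)⁴/32 = 2.758×10^-6 m⁴.
Shear stress varies linearly with radius: τ = T·r/J = 166.0 × 0.0223 / 2.758×10^-6 = 1.342×10^6 Pa.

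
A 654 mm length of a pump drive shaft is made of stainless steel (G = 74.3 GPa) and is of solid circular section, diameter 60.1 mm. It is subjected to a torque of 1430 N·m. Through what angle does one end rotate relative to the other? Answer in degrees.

J = πd⁴/32 = π(0.0601)⁴/32 = 1.281×10^-6 m⁴.
θ = T·L/(G·J) = 1430 × 0.654 / (74.3×10⁹ × 1.281×10^-6) = 9.827×10^-3 rad.

0.563°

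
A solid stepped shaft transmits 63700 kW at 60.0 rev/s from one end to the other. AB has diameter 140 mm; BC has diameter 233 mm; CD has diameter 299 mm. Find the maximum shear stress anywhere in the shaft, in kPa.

ω = 2π·60.0 = 377.0 rad/s, so T = P/ω = 63700×10³ / 377.0 = 169000 N·m.
Under the same torque, τ_max = 16T/(πd³) is largest where d is smallest — segment AB (d = 140 mm).
τ_max = 16·169000/(π·(0.140)³) = 3.136×10^8 Pa.

314000 kPa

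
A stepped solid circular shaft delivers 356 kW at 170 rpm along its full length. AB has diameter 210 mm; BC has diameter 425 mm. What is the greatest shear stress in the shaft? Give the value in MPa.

ω = 2π·170/60 = 17.80 rad/s, so T = P/ω = 356×10³ / 17.80 = 20000 N·m.
Under the same torque, τ_max = 16T/(πd³) is largest where d is smallest — segment AB (d = 210 mm).
τ_max = 16·20000/(π·(0.210)³) = 1.100×10^7 Pa.

11.0 MPa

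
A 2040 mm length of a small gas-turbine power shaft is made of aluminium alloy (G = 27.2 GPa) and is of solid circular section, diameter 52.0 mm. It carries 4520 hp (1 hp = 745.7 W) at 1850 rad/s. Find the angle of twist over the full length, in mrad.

190 mrad

ω = 1850 rad/s, so T = P/ω = 4520×745.7 / 1850 = 1822 N·m.
J = πd⁴/32 = π(0.0520)⁴/32 = 7.178×10^-7 m⁴.
θ = T·L/(G·J) = 1822 × 2.04 / (27.2×10⁹ × 7.178×10^-7) = 0.1904 rad.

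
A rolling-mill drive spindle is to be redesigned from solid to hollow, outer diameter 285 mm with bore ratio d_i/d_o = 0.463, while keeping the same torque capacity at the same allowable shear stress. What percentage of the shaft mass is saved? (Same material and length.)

Equal τ_max and T ⇒ the solid shaft needs d_s³ = d_o³(1−k⁴), so d_s = 285·(1−0.463⁴)^(1/3) = 280.6 mm.
Area ratio A_h/A_s = d_o²(1−k²)/d_s² = (1−k²)/(1−k⁴)^(2/3) = 0.8107.
Mass saving = 1 − 0.8107 = 18.9 %.

18.9 %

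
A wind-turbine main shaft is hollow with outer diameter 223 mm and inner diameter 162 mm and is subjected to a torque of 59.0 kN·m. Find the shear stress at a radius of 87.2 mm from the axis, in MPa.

J = π(d_o⁴ − d_i⁴)/32 = π(0.223⁴ − 0.162⁴)/32 = 1.752×10^-4 m⁴.
Shear stress varies linearly with radius: τ = T·r/J = 59000 × 0.0872 / 1.752×10^-4 = 2.937×10^7 Pa.

29.4 MPa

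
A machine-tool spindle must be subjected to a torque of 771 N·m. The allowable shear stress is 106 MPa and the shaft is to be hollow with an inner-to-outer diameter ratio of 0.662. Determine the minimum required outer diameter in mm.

For a hollow shaft with d_i/d_o = 0.662: τ_max = 16T/(π d_o³ (1−k⁴)), so d_o = [16T/(π τ_allow (1−k⁴))]^(1/3) = [16·771.0/(π·1.06×10^8·0.8079)]^(1/3) = 0.03579 m.

35.8 mm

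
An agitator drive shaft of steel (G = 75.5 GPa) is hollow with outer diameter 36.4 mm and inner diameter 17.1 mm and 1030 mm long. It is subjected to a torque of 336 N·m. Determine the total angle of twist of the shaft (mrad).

J = π(d_o⁴ − d_i⁴)/32 = π(0.0364⁴ − 0.0171⁴)/32 = 1.640×10^-7 m⁴.
θ = T·L/(G·J) = 336.0 × 1.03 / (75.5×10⁹ × 1.640×10^-7) = 0.02796 rad.

28.0 mrad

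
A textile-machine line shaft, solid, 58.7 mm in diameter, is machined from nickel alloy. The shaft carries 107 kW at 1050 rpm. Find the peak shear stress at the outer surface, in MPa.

24.5 MPa

ω = 2π·1050/60 = 110.0 rad/s, so T = P/ω = 107×10³ / 110.0 = 973.1 N·m.
J = πd⁴/32 = π(0.0587)⁴/32 = 1.166×10^-6 m⁴.
τ_max = T·r/J = 973.1 × 0.0294 / 1.166×10^-6 = 2.450×10^7 Pa.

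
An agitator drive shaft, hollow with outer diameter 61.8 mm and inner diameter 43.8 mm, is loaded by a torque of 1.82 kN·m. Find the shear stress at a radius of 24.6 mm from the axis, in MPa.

J = π(d_o⁴ − d_i⁴)/32 = π(0.0618⁴ − 0.0438⁴)/32 = 1.071×10^-6 m⁴.
Shear stress varies linearly with radius: τ = T·r/J = 1820 × 0.0246 / 1.071×10^-6 = 4.182×10^7 Pa.

41.8 MPa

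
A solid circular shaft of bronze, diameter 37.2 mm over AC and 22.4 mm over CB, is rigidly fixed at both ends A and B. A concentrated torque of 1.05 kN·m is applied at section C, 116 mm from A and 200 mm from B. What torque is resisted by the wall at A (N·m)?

976 N·m

Compatibility: T_A·a/J_AC = T_B·b/J_CB with T_A + T_B = T₀.
J_AC = 1.88×10^-7 m⁴, J_CB = 2.47×10^-8 m⁴, so T_A = T₀·(J_AC/a)/((J_AC/a)+(J_CB/b)) = 975.6 N·m, T_B = 74.39 N·m.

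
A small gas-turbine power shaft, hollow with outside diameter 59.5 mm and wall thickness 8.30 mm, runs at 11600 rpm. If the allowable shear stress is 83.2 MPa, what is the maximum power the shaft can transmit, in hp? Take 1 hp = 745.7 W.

4090 hp

J = π(d_o⁴ − d_i⁴)/32 = π(0.0595⁴ − 0.0429⁴)/32 = 8.979×10^-7 m⁴.
T_max = τ_allow·J/r = 8.32×10^7 × 8.979×10^-7 / 0.0297 = 2511 N·m.
ω = 2π·11600/60 = 1215 rad/s, so P_max = T_max·ω = 3.050×10^6 W.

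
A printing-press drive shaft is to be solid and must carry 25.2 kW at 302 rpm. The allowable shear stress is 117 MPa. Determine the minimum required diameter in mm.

32.6 mm

ω = 2π·302/60 = 31.63 rad/s, so T = P/ω = 25.2×10³ / 31.63 = 796.8 N·m.
For a solid shaft τ_max = 16T/(πd³), so d = (16T/(π τ_allow))^(1/3) = (16·796.8/(π·1.17×10^8))^(1/3) = 0.03261 m.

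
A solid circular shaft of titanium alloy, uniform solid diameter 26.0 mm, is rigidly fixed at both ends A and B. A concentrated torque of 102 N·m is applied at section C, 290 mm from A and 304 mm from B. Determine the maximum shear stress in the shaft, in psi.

2190 psi

With uniform GJ and both ends fixed, compatibility θ_AC = θ_CB gives T_A·a = T_B·b, together with T_A + T_B = T₀.
T_A = T₀·b/(a+b) = 102.0·304/594.0 = 52.20 N·m; T_B = 49.80 N·m.
τ in each portion: τ_AC = 1.51×10^7 Pa, τ_CB = 1.44×10^7 Pa; maximum is in AC.
τ_max = T_AC·r/J = 52.20·0.0130/4.49×10^-8 = 1.513×10^7 Pa.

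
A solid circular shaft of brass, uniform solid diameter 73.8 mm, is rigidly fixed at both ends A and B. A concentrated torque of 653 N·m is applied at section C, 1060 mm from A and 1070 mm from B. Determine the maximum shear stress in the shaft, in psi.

603 psi

With uniform GJ and both ends fixed, compatibility θ_AC = θ_CB gives T_A·a = T_B·b, together with T_A + T_B = T₀.
T_A = T₀·b/(a+b) = 653.0·1070/2130 = 328.0 N·m; T_B = 325.0 N·m.
τ in each portion: τ_AC = 4.16×10^6 Pa, τ_CB = 4.12×10^6 Pa; maximum is in AC.
τ_max = T_AC·r/J = 328.0·0.0369/2.91×10^-6 = 4.156×10^6 Pa.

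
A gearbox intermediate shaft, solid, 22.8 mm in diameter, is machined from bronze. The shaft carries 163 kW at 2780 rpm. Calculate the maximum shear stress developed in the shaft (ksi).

34.9 ksi

ω = 2π·2780/60 = 291.1 rad/s, so T = P/ω = 163×10³ / 291.1 = 559.9 N·m.
J = πd⁴/32 = π(0.0228)⁴/32 = 2.653×10^-8 m⁴.
τ_max = T·r/J = 559.9 × 0.0114 / 2.653×10^-8 = 2.406×10^8 Pa.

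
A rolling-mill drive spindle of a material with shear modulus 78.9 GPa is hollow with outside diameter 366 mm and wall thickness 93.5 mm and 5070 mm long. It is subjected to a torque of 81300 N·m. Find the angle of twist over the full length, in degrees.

J = π(d_o⁴ − d_i⁴)/32 = π(0.366⁴ − 0.179⁴)/32 = 1.661×10^-3 m⁴.
θ = T·L/(G·J) = 81300 × 5.07 / (78.9×10⁹ × 1.661×10^-3) = 3.145×10^-3 rad.

0.180°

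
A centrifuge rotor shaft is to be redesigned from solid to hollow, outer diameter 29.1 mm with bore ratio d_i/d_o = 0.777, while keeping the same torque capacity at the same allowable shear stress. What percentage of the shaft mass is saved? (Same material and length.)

Equal τ_max and T ⇒ the solid shaft needs d_s³ = d_o³(1−k⁴), so d_s = 29.1·(1−0.777⁴)^(1/3) = 25.02 mm.
Area ratio A_h/A_s = d_o²(1−k²)/d_s² = (1−k²)/(1−k⁴)^(2/3) = 0.5361.
Mass saving = 1 − 0.5361 = 46.4 %.

46.4 %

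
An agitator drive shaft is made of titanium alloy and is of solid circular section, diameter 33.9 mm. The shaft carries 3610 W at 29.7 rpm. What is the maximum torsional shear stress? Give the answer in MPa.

152 MPa

ω = 2π·29.7/60 = 3.110 rad/s, so T = P/ω = 3610 / 3.110 = 1161 N·m.
J = πd⁴/32 = π(0.0339)⁴/32 = 1.297×10^-7 m⁴.
τ_max = T·r/J = 1161 × 0.0169 / 1.297×10^-7 = 1.517×10^8 Pa.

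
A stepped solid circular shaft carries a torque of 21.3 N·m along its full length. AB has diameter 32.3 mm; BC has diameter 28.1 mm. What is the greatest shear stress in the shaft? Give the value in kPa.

Under the same torque, τ_max = 16T/(πd³) is largest where d is smallest — segment BC (d = 28.1 mm).
τ_max = 16·21.30/(π·(0.0281)³) = 4.889×10^6 Pa.

4890 kPa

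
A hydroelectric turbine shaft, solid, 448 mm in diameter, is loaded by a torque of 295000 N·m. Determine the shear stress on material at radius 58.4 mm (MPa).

4.36 MPa

J = πd⁴/32 = π(0.448)⁴/32 = 3.955×10^-3 m⁴.
Shear stress varies linearly with radius: τ = T·r/J = 295000 × 0.0584 / 3.955×10^-3 = 4.356×10^6 Pa.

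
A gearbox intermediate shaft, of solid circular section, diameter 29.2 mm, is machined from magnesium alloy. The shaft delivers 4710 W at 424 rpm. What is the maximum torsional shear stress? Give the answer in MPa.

ω = 2π·424/60 = 44.40 rad/s, so T = P/ω = 4710 / 44.40 = 106.1 N·m.
J = πd⁴/32 = π(0.0292)⁴/32 = 7.137×10^-8 m⁴.
τ_max = T·r/J = 106.1 × 0.0146 / 7.137×10^-8 = 2.170×10^7 Pa.

21.7 MPa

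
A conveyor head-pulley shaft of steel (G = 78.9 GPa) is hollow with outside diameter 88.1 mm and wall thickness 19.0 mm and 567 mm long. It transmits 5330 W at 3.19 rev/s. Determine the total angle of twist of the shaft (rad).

3.61e-4 rad

ω = 2π·3.19 = 20.04 rad/s, so T = P/ω = 5330 / 20.04 = 265.9 N·m.
J = π(d_o⁴ − d_i⁴)/32 = π(0.0881⁴ − 0.0501⁴)/32 = 5.296×10^-6 m⁴.
θ = T·L/(G·J) = 265.9 × 0.567 / (78.9×10⁹ × 5.296×10^-6) = 3.609×10^-4 rad.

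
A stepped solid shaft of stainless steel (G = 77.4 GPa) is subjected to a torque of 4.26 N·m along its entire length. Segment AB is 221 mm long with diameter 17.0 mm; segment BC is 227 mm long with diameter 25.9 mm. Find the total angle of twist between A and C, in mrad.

J_AB = π(0.0170)⁴/32 = 8.20×10^-9 m⁴; J_BC = π(0.0259)⁴/32 = 4.42×10^-8 m⁴.
θ = (T/G)·Σ L_i/J_i = (4.260/77.4×10⁹)·(0.221/8.20×10^-9 + 0.227/4.42×10^-8) = 1.766×10^-3 rad.

1.77 mrad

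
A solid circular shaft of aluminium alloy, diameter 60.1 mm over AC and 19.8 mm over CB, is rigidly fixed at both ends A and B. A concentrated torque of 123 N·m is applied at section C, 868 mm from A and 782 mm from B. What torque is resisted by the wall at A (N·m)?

Compatibility: T_A·a/J_AC = T_B·b/J_CB with T_A + T_B = T₀.
J_AC = 1.28×10^-6 m⁴, J_CB = 1.51×10^-8 m⁴, so T_A = T₀·(J_AC/a)/((J_AC/a)+(J_CB/b)) = 121.4 N·m, T_B = 1.588 N·m.

121 N·m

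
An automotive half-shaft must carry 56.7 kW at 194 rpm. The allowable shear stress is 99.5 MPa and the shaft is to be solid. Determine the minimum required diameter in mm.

52.3 mm

ω = 2π·194/60 = 20.32 rad/s, so T = P/ω = 56.7×10³ / 20.32 = 2791 N·m.
For a solid shaft τ_max = 16T/(πd³), so d = (16T/(π τ_allow))^(1/3) = (16·2791/(π·9.95×10^7))^(1/3) = 0.05228 m.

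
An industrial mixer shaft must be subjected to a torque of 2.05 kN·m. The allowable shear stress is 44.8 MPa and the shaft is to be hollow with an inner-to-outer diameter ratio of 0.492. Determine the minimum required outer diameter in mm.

For a hollow shaft with d_i/d_o = 0.492: τ_max = 16T/(π d_o³ (1−k⁴)), so d_o = [16T/(π τ_allow (1−k⁴))]^(1/3) = [16·2050/(π·4.48×10^7·0.9414)]^(1/3) = 0.06279 m.

62.8 mm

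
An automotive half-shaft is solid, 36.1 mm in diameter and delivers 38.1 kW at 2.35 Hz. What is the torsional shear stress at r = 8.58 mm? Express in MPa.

ω = 2π·2.35 = 14.77 rad/s, so T = P/ω = 38.1×10³ / 14.77 = 2580 N·m.
J = πd⁴/32 = π(0.0361)⁴/32 = 1.667×10^-7 m⁴.
Shear stress varies linearly with radius: τ = T·r/J = 2580 × 0.00858 / 1.667×10^-7 = 1.328×10^8 Pa.

133 MPa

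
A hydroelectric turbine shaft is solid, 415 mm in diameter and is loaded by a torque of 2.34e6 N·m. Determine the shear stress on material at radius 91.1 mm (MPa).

73.2 MPa

J = πd⁴/32 = π(0.415)⁴/32 = 2.912×10^-3 m⁴.
Shear stress varies linearly with radius: τ = T·r/J = 2.340e6 × 0.0911 / 2.912×10^-3 = 7.321×10^7 Pa.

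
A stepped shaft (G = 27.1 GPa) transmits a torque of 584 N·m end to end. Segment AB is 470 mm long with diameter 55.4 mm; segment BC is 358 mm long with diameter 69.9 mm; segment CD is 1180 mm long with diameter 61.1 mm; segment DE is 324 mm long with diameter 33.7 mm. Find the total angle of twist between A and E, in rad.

J_AB = π(0.0554)⁴/32 = 9.25×10^-7 m⁴; J_BC = π(0.0699)⁴/32 = 2.34×10^-6 m⁴; J_CD = π(0.0611)⁴/32 = 1.37×10^-6 m⁴; J_DE = π(0.0337)⁴/32 = 1.27×10^-7 m⁴.
θ = (T/G)·Σ L_i/J_i = (584.0/27.1×10⁹)·(0.470/9.25×10^-7 + 0.358/2.34×10^-6 + 1.18/1.37×10^-6 + 0.324/1.27×10^-7) = 0.08797 rad.

0.0880 rad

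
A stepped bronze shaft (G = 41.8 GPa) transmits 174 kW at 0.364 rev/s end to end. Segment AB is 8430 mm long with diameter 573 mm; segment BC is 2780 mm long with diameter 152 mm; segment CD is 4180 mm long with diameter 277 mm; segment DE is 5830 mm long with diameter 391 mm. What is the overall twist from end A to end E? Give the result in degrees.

6.63°

ω = 2π·0.364 = 2.287 rad/s, so T = P/ω = 174×10³ / 2.287 = 76080 N·m.
J_AB = π(0.573)⁴/32 = 0.0106 m⁴; J_BC = π(0.152)⁴/32 = 5.24×10^-5 m⁴; J_CD = π(0.277)⁴/32 = 5.78×10^-4 m⁴; J_DE = π(0.391)⁴/32 = 2.29×10^-3 m⁴.
θ = (T/G)·Σ L_i/J_i = (76080/41.8×10⁹)·(8.43/0.0106 + 2.78/5.24×10^-5 + 4.18/5.78×10^-4 + 5.83/2.29×10^-3) = 0.1158 rad.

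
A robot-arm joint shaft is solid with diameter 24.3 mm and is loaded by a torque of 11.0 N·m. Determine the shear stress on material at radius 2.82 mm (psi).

J = πd⁴/32 = π(0.0243)⁴/32 = 3.423×10^-8 m⁴.
Shear stress varies linearly with radius: τ = T·r/J = 11.00 × 0.00282 / 3.423×10^-8 = 9.062×10^5 Pa.

131 psi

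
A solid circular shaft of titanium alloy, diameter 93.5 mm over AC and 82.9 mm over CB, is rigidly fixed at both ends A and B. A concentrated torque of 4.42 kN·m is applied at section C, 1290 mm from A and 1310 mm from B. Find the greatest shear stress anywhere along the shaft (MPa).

17.1 MPa

Compatibility: T_A·a/J_AC = T_B·b/J_CB with T_A + T_B = T₀.
J_AC = 7.50×10^-6 m⁴, J_CB = 4.64×10^-6 m⁴, so T_A = T₀·(J_AC/a)/((J_AC/a)+(J_CB/b)) = 2748 N·m, T_B = 1672 N·m.
τ in each portion: τ_AC = 1.71×10^7 Pa, τ_CB = 1.49×10^7 Pa; maximum is in AC.
τ_max = T_AC·r/J = 2748·0.0467/7.50×10^-6 = 1.712×10^7 Pa.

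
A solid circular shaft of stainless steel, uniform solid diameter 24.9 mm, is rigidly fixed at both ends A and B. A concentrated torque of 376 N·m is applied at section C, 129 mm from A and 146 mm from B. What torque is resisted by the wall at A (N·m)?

With uniform GJ and both ends fixed, compatibility θ_AC = θ_CB gives T_A·a = T_B·b, together with T_A + T_B = T₀.
T_A = T₀·b/(a+b) = 376.0·146/275.0 = 199.6 N·m; T_B = 176.4 N·m.

200 N·m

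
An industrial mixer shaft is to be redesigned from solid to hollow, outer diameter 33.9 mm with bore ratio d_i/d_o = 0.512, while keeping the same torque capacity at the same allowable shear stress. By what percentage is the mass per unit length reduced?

Equal τ_max and T ⇒ the solid shaft needs d_s³ = d_o³(1−k⁴), so d_s = 33.9·(1−0.512⁴)^(1/3) = 33.10 mm.
Area ratio A_h/A_s = d_o²(1−k²)/d_s² = (1−k²)/(1−k⁴)^(2/3) = 0.7737.
Mass saving = 1 − 0.7737 = 22.6 %.

22.6 %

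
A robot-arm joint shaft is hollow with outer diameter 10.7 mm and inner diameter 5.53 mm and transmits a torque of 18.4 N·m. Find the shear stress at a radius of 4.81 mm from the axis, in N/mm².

J = π(d_o⁴ − d_i⁴)/32 = π(0.0107⁴ − 0.00553⁴)/32 = 1.195×10^-9 m⁴.
Shear stress varies linearly with radius: τ = T·r/J = 18.40 × 0.00481 / 1.195×10^-9 = 7.406×10^7 Pa.

74.1 N/mm²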